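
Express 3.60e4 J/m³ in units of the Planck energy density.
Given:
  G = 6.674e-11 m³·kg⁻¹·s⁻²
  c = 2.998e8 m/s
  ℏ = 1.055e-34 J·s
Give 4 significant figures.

Planck energy density: u_P = c⁷/(ℏG²) = 4.632e113 J/m³.
3.60e4 / 4.632e113 = 7.772e-110

7.772e-110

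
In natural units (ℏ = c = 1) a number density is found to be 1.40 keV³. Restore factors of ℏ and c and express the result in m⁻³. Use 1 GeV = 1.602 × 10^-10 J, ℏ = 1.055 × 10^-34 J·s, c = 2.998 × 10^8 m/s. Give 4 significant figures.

1.819 × 10^29 m⁻³

Number density is [L]⁻³ = [E]³/(ℏc)³.
1 GeV³ → 1/(ℏc)³ × (1 GeV in J)³ = 1.299 × 10^47 m⁻³.
Convert the energy scale: 1.40 keV³ = 1.40 × 10^-18 GeV³.
Result: 1.40 × 10^-18 × 1.299 × 10^47 = 1.819 × 10^29 m⁻³.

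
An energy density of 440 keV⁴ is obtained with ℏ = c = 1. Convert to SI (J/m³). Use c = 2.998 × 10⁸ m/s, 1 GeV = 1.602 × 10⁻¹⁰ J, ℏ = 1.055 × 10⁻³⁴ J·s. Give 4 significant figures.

9.159 × 10¹⁵ J/m³

[E]/[L]³ = [E]⁴/(ℏc)³; restore (ℏc)⁻³.
1 GeV⁴ → 1/(ℏc)³ × (1 GeV in J)⁴ = 2.082 × 10³⁷ J/m³.
Convert the energy scale: 440 keV⁴ = 4.40 × 10⁻²² GeV⁴.
Result: 4.40 × 10⁻²² × 2.082 × 10³⁷ = 9.159 × 10¹⁵ J/m³.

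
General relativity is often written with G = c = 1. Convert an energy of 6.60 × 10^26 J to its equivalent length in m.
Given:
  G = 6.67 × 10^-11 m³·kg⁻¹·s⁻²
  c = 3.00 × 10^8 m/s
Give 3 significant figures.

Energy → length via G/c⁴.
6.60 × 10^26 J × (G/c⁴) = 5.43 × 10^-18 m

5.43 × 10^-18 m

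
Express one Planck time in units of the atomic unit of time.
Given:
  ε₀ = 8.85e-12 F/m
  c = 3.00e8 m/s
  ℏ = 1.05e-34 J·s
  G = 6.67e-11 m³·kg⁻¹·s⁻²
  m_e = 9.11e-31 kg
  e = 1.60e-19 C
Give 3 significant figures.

2.24e-27

Planck time: t_P = √(ℏG/c⁵) = 5.37e-44 s
atomic unit of time: τ_au = (4πε₀)²ℏ³/(m_e e⁴) = 2.40e-17 s
ratio = 5.37e-44 / 2.40e-17 = 2.24e-27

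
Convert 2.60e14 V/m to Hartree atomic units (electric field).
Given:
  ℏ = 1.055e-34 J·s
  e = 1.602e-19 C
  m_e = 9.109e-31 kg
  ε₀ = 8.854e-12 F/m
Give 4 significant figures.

506.7

atomic unit of electric field: E_au = E_h/(e a₀) = m_e²e⁵/((4πε₀)³ℏ⁴) = 5.131e11 V/m.
2.60e14 / 5.131e11 = 506.7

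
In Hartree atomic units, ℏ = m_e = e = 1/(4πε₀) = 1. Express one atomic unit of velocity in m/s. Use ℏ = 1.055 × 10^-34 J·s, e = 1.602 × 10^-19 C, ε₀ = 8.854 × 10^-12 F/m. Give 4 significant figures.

2.186 × 10^6 m/s

The unique combination of the constants set to 1 with dimensions of velocity is v_au = e²/(4πε₀ℏ).
  = 2.566 × 10^-38 / 1.174 × 10^-44
  = 2.186 × 10^6 m/s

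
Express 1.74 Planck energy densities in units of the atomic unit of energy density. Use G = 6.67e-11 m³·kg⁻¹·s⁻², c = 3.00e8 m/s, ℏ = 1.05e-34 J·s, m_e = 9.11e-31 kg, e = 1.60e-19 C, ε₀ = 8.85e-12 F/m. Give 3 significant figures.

2.70e100

Planck energy density: u_P = c⁷/(ℏG²) = 4.68e113 J/m³
atomic unit of energy density: u_au = E_h/a₀³ = m_e⁴e¹⁰/((4πε₀)⁵ℏ⁸) = 3.01e13 J/m³
1.74 × 4.68e113 / 3.01e13 = 2.70e100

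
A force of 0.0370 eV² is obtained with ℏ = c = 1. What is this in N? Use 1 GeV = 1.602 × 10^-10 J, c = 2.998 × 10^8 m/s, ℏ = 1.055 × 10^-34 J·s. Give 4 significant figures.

Force is [E]/[L] = [E]²/(ℏc); restore (ℏc)⁻¹.
1 GeV² → 1/(ℏc) × (1 GeV in J)² = 8.114 × 10^5 N.
Convert the energy scale: 0.0370 eV² = 3.70 × 10^-20 GeV².
Result: 3.70 × 10^-20 × 8.114 × 10^5 = 3.002 × 10^-14 N.

3.002 × 10^-14 N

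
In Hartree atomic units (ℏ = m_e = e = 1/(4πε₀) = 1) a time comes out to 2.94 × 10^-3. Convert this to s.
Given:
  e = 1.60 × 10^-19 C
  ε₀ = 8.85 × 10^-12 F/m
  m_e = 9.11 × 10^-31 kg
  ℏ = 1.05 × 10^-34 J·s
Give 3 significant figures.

One atomic unit of time: τ_au = (4πε₀)²ℏ³/(m_e e⁴) = 2.40 × 10^-17 s.
2.94 × 10^-3 × 2.40 × 10^-17 s = 7.05 × 10^-20 s

7.05 × 10^-20 s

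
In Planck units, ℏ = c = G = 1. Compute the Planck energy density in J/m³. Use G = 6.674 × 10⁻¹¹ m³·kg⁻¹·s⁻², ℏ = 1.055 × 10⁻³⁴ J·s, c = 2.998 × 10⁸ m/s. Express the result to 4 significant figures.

4.632 × 10¹¹³ J/m³

The unique combination of the constants set to 1 with dimensions of energy density is u_P = c⁷/(ℏG²).
  = 2.177 × 10⁵⁹ / 4.699 × 10⁻⁵⁵
  = 4.632 × 10¹¹³ J/m³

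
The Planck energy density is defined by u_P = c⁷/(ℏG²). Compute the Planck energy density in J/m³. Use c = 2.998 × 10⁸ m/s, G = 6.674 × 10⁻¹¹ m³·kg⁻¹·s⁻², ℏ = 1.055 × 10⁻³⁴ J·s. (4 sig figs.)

u_P = c⁷/(ℏG²)
  = 2.177 × 10⁵⁹ / 4.699 × 10⁻⁵⁵
  = 4.632 × 10¹¹³ J/m³

4.632 × 10¹¹³ J/m³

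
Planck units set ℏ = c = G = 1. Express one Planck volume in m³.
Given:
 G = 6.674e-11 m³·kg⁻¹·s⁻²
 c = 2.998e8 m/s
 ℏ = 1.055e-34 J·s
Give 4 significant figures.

From ℏ = c = G = 1 the volume scale is V_P = (ℏG/c³)^(3/2).
  = √(1.784e-209)
  = 4.224e-105 m³

4.224e-105 m³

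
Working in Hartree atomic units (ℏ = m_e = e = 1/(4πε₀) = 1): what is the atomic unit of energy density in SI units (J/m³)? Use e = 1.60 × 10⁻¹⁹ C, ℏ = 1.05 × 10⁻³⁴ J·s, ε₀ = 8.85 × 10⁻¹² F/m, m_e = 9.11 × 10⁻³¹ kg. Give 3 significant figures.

Dimensional analysis gives u_au = E_h/a₀³ = m_e⁴e¹⁰/((4πε₀)⁵ℏ⁸).
E_h = 4.38 × 10⁻¹⁸ J
a₀ = 5.26 × 10⁻¹¹ m
E_h/a₀³ = 3.01 × 10¹³ J/m³

3.01 × 10¹³ J/m³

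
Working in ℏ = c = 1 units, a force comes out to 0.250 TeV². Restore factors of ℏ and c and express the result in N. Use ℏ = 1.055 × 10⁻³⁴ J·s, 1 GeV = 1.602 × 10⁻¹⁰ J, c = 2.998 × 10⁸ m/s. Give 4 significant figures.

Force is [E]/[L] = [E]²/(ℏc); restore (ℏc)⁻¹.
1 GeV² → 1/(ℏc) × (1 GeV in J)² = 8.114 × 10⁵ N.
Convert the energy scale: 0.250 TeV² = 2.50 × 10⁵ GeV².
Result: 2.50 × 10⁵ × 8.114 × 10⁵ = 2.029 × 10¹¹ N.

2.029 × 10¹¹ N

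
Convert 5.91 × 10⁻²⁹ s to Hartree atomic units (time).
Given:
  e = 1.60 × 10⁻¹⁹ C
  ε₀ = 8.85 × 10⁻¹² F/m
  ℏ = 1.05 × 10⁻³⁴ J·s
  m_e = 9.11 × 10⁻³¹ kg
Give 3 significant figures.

2.46 × 10⁻¹²

atomic unit of time: τ_au = (4πε₀)²ℏ³/(m_e e⁴) = 2.40 × 10⁻¹⁷ s.
5.91 × 10⁻²⁹ / 2.40 × 10⁻¹⁷ = 2.46 × 10⁻¹²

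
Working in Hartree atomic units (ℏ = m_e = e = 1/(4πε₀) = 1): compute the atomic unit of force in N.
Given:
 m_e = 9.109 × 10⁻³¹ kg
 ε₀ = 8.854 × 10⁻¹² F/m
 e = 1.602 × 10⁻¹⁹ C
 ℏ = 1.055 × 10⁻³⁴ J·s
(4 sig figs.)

The unique combination of the constants set to 1 with dimensions of force is F_au = E_h/a₀ = m_e²e⁶/((4πε₀)³ℏ⁴).
E_h = 4.354 × 10⁻¹⁸ J
a₀ = 5.297 × 10⁻¹¹ m
E_h/a₀ = 8.220 × 10⁻⁸ N

8.220 × 10⁻⁸ N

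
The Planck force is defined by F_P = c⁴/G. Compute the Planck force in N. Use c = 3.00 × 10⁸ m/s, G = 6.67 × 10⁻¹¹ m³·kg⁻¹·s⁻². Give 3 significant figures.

F_P = c⁴/G
  = 8.10 × 10³³ / 6.67 × 10⁻¹¹
  = 1.21 × 10⁴⁴ N

1.21 × 10⁴⁴ N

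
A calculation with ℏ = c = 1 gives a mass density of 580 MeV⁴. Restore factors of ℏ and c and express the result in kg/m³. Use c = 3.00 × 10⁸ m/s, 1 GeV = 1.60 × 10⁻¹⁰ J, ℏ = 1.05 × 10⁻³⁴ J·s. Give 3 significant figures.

1.35 × 10¹¹ kg/m³

Mass density is [E]/(c²[L]³) = [E]⁴/(ℏ³c⁵).
1 GeV⁴ → 1/(ℏ³c⁵) × (1 GeV in J)⁴ = 2.33 × 10²⁰ kg/m³.
Convert the energy scale: 580 MeV⁴ = 5.80 × 10⁻¹⁰ GeV⁴.
Result: 5.80 × 10⁻¹⁰ × 2.33 × 10²⁰ = 1.35 × 10¹¹ kg/m³.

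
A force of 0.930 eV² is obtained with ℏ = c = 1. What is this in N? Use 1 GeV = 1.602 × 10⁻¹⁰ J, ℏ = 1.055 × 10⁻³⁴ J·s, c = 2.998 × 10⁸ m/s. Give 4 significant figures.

Force is [E]/[L] = [E]²/(ℏc); restore (ℏc)⁻¹.
1 GeV² → 1/(ℏc) × (1 GeV in J)² = 8.114 × 10⁵ N.
Convert the energy scale: 0.930 eV² = 9.30 × 10⁻¹⁹ GeV².
Result: 9.30 × 10⁻¹⁹ × 8.114 × 10⁵ = 7.546 × 10⁻¹³ N.

7.546 × 10⁻¹³ N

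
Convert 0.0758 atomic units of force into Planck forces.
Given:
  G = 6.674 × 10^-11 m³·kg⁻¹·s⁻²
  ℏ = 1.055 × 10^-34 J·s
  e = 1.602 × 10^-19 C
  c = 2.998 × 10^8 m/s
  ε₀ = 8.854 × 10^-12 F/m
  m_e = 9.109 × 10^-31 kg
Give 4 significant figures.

5.147 × 10^-53

atomic unit of force: F_au = E_h/a₀ = m_e²e⁶/((4πε₀)³ℏ⁴) = 8.220 × 10^-8 N
Planck force: F_P = c⁴/G = 1.210 × 10^44 N
0.0758 × 8.220 × 10^-8 / 1.210 × 10^44 = 5.147 × 10^-53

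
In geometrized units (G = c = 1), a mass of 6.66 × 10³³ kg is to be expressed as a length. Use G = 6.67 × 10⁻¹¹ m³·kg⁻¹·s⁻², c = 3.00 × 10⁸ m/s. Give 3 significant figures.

4.94 × 10⁶ m

In G = c = 1 units mass has dimensions of length; the conversion factor is G/c².
6.66 × 10³³ kg × (G/c²) = 4.94 × 10⁶ m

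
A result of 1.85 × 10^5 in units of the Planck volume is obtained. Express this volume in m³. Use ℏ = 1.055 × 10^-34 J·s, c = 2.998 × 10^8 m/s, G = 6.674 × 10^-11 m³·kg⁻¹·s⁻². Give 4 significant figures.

One Planck volume: V_P = (ℏG/c³)^(3/2) = 4.224 × 10^-105 m³.
1.85 × 10^5 × 4.224 × 10^-105 m³ = 7.814 × 10^-100 m³

7.814 × 10^-100 m³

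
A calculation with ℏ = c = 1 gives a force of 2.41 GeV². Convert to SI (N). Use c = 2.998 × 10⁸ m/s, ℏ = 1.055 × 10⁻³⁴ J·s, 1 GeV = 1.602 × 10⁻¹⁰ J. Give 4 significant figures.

1.956 × 10⁶ N

Force is [E]/[L] = [E]²/(ℏc); restore (ℏc)⁻¹.
1 GeV² → 1/(ℏc) × (1 GeV in J)² = 8.114 × 10⁵ N.
Result: 2.41 × 8.114 × 10⁵ = 1.956 × 10⁶ N.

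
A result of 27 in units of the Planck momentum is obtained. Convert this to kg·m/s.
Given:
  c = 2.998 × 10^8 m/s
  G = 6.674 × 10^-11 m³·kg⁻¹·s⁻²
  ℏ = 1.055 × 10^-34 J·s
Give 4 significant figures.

176.2 kg·m/s

One Planck momentum: p_P = √(ℏc³/G) = 6.527 kg·m/s.
27 × 6.527 kg·m/s = 176.2 kg·m/s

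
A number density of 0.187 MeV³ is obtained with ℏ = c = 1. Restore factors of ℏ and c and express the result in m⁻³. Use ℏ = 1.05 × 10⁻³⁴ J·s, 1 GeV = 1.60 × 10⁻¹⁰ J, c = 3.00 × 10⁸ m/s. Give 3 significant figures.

2.45 × 10³⁷ m⁻³

Number density is [L]⁻³ = [E]³/(ℏc)³.
1 GeV³ → 1/(ℏc)³ × (1 GeV in J)³ = 1.31 × 10⁴⁷ m⁻³.
Convert the energy scale: 0.187 MeV³ = 1.87 × 10⁻¹⁰ GeV³.
Result: 1.87 × 10⁻¹⁰ × 1.31 × 10⁴⁷ = 2.45 × 10³⁷ m⁻³.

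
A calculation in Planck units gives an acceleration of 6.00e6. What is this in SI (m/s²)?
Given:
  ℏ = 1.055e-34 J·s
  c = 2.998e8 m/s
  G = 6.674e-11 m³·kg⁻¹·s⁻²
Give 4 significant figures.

One Planck acceleration: a_P = √(c⁷/(ℏG)) = 5.560e51 m/s².
6.00e6 × 5.560e51 m/s² = 3.336e58 m/s²

3.336e58 m/s²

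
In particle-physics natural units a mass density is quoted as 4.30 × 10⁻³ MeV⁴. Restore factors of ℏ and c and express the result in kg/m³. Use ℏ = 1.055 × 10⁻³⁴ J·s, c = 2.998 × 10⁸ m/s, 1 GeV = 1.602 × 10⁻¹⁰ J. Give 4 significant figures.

Mass density is [E]/(c²[L]³) = [E]⁴/(ℏ³c⁵).
1 GeV⁴ → 1/(ℏ³c⁵) × (1 GeV in J)⁴ = 2.316 × 10²⁰ kg/m³.
Convert the energy scale: 4.30 × 10⁻³ MeV⁴ = 4.30 × 10⁻¹⁵ GeV⁴.
Result: 4.30 × 10⁻¹⁵ × 2.316 × 10²⁰ = 9.959 × 10⁵ kg/m³.

9.959 × 10⁵ kg/m³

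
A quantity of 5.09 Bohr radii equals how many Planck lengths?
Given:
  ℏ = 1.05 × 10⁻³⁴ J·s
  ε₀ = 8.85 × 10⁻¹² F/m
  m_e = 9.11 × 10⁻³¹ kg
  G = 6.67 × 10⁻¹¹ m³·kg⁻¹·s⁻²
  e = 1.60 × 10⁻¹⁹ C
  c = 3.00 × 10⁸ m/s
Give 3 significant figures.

Bohr radius: a₀ = 4πε₀ℏ²/(m_e e²) = 5.26 × 10⁻¹¹ m
Planck length: ℓ_P = √(ℏG/c³) = 1.61 × 10⁻³⁵ m
5.09 × 5.26 × 10⁻¹¹ / 1.61 × 10⁻³⁵ = 1.66 × 10²⁵

1.66 × 10²⁵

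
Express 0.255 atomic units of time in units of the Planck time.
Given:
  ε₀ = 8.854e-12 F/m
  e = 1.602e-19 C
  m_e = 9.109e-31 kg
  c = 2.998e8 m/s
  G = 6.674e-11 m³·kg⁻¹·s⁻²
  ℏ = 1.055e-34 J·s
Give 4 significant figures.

1.146e26

atomic unit of time: τ_au = (4πε₀)²ℏ³/(m_e e⁴) = 2.423e-17 s
Planck time: t_P = √(ℏG/c⁵) = 5.392e-44 s
0.255 × 2.423e-17 / 5.392e-44 = 1.146e26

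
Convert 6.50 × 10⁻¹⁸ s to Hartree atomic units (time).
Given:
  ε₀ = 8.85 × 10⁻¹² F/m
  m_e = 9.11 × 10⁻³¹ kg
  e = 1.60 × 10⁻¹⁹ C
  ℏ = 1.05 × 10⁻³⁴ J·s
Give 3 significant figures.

0.271

atomic unit of time: τ_au = (4πε₀)²ℏ³/(m_e e⁴) = 2.40 × 10⁻¹⁷ s.
6.50 × 10⁻¹⁸ / 2.40 × 10⁻¹⁷ = 0.271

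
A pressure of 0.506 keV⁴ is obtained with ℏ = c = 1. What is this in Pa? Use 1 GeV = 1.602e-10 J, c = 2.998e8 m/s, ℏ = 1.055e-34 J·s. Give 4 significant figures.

Pressure is [E]/[L]³ = [E]⁴/(ℏc)³.
1 GeV⁴ → 1/(ℏc)³ × (1 GeV in J)⁴ = 2.082e37 Pa.
Convert the energy scale: 0.506 keV⁴ = 5.06e-25 GeV⁴.
Result: 5.06e-25 × 2.082e37 = 1.053e13 Pa.

1.053e13 Pa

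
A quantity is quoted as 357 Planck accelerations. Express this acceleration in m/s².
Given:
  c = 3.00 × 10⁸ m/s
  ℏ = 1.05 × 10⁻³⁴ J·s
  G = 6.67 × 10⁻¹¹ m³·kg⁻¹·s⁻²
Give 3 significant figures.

1.99 × 10⁵⁴ m/s²

One Planck acceleration: a_P = √(c⁷/(ℏG)) = 5.59 × 10⁵¹ m/s².
357 × 5.59 × 10⁵¹ m/s² = 1.99 × 10⁵⁴ m/s²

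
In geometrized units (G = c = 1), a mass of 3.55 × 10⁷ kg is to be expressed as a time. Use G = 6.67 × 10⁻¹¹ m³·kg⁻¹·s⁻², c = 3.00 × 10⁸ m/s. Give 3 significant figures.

8.77 × 10⁻²⁹ s

Mass → time via G/c³.
3.55 × 10⁷ kg × (G/c³) = 8.77 × 10⁻²⁹ s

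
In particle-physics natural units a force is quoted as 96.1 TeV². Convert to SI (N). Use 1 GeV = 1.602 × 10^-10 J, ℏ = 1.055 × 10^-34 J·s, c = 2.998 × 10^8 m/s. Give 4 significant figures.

7.798 × 10^13 N

Force is [E]/[L] = [E]²/(ℏc); restore (ℏc)⁻¹.
1 GeV² → 1/(ℏc) × (1 GeV in J)² = 8.114 × 10^5 N.
Convert the energy scale: 96.1 TeV² = 9.61 × 10^7 GeV².
Result: 9.61 × 10^7 × 8.114 × 10^5 = 7.798 × 10^13 N.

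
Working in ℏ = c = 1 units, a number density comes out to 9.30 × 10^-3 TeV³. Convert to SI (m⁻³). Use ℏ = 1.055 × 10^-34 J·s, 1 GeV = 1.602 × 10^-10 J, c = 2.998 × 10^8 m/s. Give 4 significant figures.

Number density is [L]⁻³ = [E]³/(ℏc)³.
1 GeV³ → 1/(ℏc)³ × (1 GeV in J)³ = 1.299 × 10^47 m⁻³.
Convert the energy scale: 9.30 × 10^-3 TeV³ = 9.30 × 10^6 GeV³.
Result: 9.30 × 10^6 × 1.299 × 10^47 = 1.208 × 10^54 m⁻³.

1.208 × 10^54 m⁻³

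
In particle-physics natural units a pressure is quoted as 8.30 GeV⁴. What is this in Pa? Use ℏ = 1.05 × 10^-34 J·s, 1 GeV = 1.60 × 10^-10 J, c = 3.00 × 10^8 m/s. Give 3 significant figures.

Pressure is [E]/[L]³ = [E]⁴/(ℏc)³.
1 GeV⁴ → 1/(ℏc)³ × (1 GeV in J)⁴ = 2.10 × 10^37 Pa.
Result: 8.30 × 2.10 × 10^37 = 1.74 × 10^38 Pa.

1.74 × 10^38 Pa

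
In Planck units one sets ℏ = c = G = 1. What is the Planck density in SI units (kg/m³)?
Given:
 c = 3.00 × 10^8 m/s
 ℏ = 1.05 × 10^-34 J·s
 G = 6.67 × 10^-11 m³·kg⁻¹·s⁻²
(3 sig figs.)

ρ_P = c⁵/(ℏG²)
  = 2.43 × 10^42 / 4.67 × 10^-55
  = 5.20 × 10^96 kg/m³

5.20 × 10^96 kg/m³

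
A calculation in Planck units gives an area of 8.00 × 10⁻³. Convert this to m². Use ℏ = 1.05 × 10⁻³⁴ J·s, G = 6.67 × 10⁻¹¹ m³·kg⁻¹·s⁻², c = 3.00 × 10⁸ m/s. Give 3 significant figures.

One Planck area: A_P = ℏG/c³ = 2.59 × 10⁻⁷⁰ m².
8.00 × 10⁻³ × 2.59 × 10⁻⁷⁰ m² = 2.08 × 10⁻⁷² m²

2.08 × 10⁻⁷² m²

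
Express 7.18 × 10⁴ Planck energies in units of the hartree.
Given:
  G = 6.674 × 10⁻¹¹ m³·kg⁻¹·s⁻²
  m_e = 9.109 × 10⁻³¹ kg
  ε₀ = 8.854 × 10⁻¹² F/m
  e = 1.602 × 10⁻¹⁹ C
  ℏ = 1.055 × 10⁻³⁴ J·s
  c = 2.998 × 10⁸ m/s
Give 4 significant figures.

Planck energy: E_P = √(ℏc⁵/G) = 1.957 × 10⁹ J
hartree: E_h = m_e e⁴/(4πε₀ℏ)² = 4.354 × 10⁻¹⁸ J
7.18 × 10⁴ × 1.957 × 10⁹ / 4.354 × 10⁻¹⁸ = 3.226 × 10³¹

3.226 × 10³¹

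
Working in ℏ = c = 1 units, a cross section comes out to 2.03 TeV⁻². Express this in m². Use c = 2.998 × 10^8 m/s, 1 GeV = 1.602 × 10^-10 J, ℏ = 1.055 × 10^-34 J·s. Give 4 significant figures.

7.913 × 10^-38 m²

Area is [L]² = [E]⁻²·(ℏc)²; restore (ℏc)².
1 GeV⁻² → (ℏc)² × (1 GeV in J)⁻² = 3.898 × 10^-32 m².
Convert the energy scale: 2.03 TeV⁻² = 2.03 × 10^-6 GeV⁻².
Result: 2.03 × 10^-6 × 3.898 × 10^-32 = 7.913 × 10^-38 m².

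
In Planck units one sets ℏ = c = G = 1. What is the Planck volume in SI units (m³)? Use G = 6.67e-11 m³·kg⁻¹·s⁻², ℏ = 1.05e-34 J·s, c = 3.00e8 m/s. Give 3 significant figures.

V_P = (ℏG/c³)^(3/2)
  = √(1.75e-209)
  = 4.18e-105 m³

4.18e-105 m³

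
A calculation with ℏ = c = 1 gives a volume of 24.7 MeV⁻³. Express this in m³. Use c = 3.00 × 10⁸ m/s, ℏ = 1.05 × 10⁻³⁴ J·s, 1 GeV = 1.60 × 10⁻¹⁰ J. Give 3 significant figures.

Volume is [L]³ = [E]⁻³·(ℏc)³.
1 GeV⁻³ → (ℏc)³ × (1 GeV in J)⁻³ = 7.63 × 10⁻⁴⁸ m³.
Convert the energy scale: 24.7 MeV⁻³ = 2.47 × 10¹⁰ GeV⁻³.
Result: 2.47 × 10¹⁰ × 7.63 × 10⁻⁴⁸ = 1.88 × 10⁻³⁷ m³.

1.88 × 10⁻³⁷ m³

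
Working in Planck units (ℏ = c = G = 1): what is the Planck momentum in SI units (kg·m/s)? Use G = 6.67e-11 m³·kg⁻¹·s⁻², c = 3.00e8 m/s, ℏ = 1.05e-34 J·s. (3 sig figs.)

6.52 kg·m/s

The unique combination of the constants set to 1 with dimensions of momentum is p_P = √(ℏc³/G).
  = √(42.5)
  = 6.52 kg·m/s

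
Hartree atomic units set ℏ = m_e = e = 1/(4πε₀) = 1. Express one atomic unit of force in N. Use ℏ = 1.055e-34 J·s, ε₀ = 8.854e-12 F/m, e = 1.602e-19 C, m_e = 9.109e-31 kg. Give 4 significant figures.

8.220e-8 N

From ℏ = m_e = e = 1/(4πε₀) = 1 the force scale is F_au = E_h/a₀ = m_e²e⁶/((4πε₀)³ℏ⁴).
E_h = 4.354e-18 J
a₀ = 5.297e-11 m
E_h/a₀ = 8.220e-8 N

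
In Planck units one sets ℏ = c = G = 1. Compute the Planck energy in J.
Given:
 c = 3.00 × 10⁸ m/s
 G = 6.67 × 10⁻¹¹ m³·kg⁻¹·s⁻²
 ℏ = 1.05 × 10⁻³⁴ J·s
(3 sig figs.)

1.96 × 10⁹ J

E_P = √(ℏc⁵/G)
  = √(3.83 × 10¹⁸)
  = 1.96 × 10⁹ J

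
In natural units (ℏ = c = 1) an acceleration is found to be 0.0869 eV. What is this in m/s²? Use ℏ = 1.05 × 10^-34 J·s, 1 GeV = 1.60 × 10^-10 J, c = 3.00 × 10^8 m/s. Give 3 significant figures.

3.97 × 10^22 m/s²

Acceleration is [L]/[T]² = c·[E]/ℏ.
1 GeV → c/ℏ × (1 GeV in J) = 4.57 × 10^32 m/s².
Convert the energy scale: 0.0869 eV = 8.69 × 10^-11 GeV.
Result: 8.69 × 10^-11 × 4.57 × 10^32 = 3.97 × 10^22 m/s².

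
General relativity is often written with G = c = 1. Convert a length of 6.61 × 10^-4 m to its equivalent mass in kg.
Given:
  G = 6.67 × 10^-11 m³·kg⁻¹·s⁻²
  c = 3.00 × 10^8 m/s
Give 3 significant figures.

8.92 × 10^23 kg

Length → mass via c²/G.
6.61 × 10^-4 m × (c²/G) = 8.92 × 10^23 kg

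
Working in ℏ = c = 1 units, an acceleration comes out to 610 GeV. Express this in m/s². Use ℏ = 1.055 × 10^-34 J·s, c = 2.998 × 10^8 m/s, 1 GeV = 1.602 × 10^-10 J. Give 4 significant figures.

2.777 × 10^35 m/s²

Acceleration is [L]/[T]² = c·[E]/ℏ.
1 GeV → c/ℏ × (1 GeV in J) = 4.552 × 10^32 m/s².
Result: 610 × 4.552 × 10^32 = 2.777 × 10^35 m/s².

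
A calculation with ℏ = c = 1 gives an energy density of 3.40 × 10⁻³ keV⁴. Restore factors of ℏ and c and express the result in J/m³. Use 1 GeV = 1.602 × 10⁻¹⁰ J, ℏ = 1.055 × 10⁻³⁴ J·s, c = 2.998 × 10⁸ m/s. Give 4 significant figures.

[E]/[L]³ = [E]⁴/(ℏc)³; restore (ℏc)⁻³.
1 GeV⁴ → 1/(ℏc)³ × (1 GeV in J)⁴ = 2.082 × 10³⁷ J/m³.
Convert the energy scale: 3.40 × 10⁻³ keV⁴ = 3.40 × 10⁻²⁷ GeV⁴.
Result: 3.40 × 10⁻²⁷ × 2.082 × 10³⁷ = 7.077 × 10¹⁰ J/m³.

7.077 × 10¹⁰ J/m³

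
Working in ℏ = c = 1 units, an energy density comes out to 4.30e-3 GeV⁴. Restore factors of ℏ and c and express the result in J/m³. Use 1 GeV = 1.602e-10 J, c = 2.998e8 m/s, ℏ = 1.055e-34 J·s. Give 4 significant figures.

[E]/[L]³ = [E]⁴/(ℏc)³; restore (ℏc)⁻³.
1 GeV⁴ → 1/(ℏc)³ × (1 GeV in J)⁴ = 2.082e37 J/m³.
Result: 4.30e-3 × 2.082e37 = 8.951e34 J/m³.

8.951e34 J/m³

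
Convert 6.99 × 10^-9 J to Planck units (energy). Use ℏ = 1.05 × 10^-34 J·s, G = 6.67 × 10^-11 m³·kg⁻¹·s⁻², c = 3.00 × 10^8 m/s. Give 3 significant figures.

3.57 × 10^-18

Planck energy: E_P = √(ℏc⁵/G) = 1.96 × 10^9 J.
6.99 × 10^-9 / 1.96 × 10^9 = 3.57 × 10^-18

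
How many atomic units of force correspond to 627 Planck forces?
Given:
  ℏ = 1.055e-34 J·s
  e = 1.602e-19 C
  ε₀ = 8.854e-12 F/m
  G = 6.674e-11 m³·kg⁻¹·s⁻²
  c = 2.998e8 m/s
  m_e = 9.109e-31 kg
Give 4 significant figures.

9.233e53

Planck force: F_P = c⁴/G = 1.210e44 N
atomic unit of force: F_au = E_h/a₀ = m_e²e⁶/((4πε₀)³ℏ⁴) = 8.220e-8 N
627 × 1.210e44 / 8.220e-8 = 9.233e53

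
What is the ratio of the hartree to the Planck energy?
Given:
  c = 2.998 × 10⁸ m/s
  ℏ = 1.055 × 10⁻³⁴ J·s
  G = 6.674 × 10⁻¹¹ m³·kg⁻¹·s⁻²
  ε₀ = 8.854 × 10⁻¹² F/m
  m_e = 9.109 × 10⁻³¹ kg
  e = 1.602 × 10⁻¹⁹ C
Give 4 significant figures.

hartree: E_h = m_e e⁴/(4πε₀ℏ)² = 4.354 × 10⁻¹⁸ J
Planck energy: E_P = √(ℏc⁵/G) = 1.957 × 10⁹ J
ratio = 4.354 × 10⁻¹⁸ / 1.957 × 10⁹ = 2.225 × 10⁻²⁷

2.225 × 10⁻²⁷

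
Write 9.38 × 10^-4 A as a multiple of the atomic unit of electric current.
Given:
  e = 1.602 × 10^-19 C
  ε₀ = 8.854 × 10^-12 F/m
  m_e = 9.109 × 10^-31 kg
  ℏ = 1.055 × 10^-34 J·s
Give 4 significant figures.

0.1419

atomic unit of electric current: I_au = e E_h/ℏ = m_e e⁵/((4πε₀)²ℏ³) = 6.612 × 10^-3 A.
9.38 × 10^-4 / 6.612 × 10^-3 = 0.1419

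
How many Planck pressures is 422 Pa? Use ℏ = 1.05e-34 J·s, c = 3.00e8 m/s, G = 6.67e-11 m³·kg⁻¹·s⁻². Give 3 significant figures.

9.01e-112

Planck pressure: p_P = c⁷/(ℏG²) = 4.68e113 Pa.
422 / 4.68e113 = 9.01e-112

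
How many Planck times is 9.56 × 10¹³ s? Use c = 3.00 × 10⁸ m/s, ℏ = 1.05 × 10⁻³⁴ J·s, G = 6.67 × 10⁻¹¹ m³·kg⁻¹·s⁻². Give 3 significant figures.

1.78 × 10⁵⁷

Planck time: t_P = √(ℏG/c⁵) = 5.37 × 10⁻⁴⁴ s.
9.56 × 10¹³ / 5.37 × 10⁻⁴⁴ = 1.78 × 10⁵⁷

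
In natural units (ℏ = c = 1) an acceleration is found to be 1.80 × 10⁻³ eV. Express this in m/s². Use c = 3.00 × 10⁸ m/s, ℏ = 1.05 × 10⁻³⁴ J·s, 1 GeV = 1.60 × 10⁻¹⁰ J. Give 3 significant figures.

Acceleration is [L]/[T]² = c·[E]/ℏ.
1 GeV → c/ℏ × (1 GeV in J) = 4.57 × 10³² m/s².
Convert the energy scale: 1.80 × 10⁻³ eV = 1.80 × 10⁻¹² GeV.
Result: 1.80 × 10⁻¹² × 4.57 × 10³² = 8.23 × 10²⁰ m/s².

8.23 × 10²⁰ m/s²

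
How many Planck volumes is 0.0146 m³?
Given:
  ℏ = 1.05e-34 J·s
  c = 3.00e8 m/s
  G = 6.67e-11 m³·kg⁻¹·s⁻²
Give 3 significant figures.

Planck volume: V_P = (ℏG/c³)^(3/2) = 4.18e-105 m³.
0.0146 / 4.18e-105 = 3.49e102

3.49e102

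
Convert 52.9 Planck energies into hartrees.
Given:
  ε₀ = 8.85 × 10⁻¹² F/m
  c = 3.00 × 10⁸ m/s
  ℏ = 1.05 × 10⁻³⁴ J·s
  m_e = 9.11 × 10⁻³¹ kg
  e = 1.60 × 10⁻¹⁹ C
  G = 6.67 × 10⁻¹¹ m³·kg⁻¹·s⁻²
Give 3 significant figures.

Planck energy: E_P = √(ℏc⁵/G) = 1.96 × 10⁹ J
hartree: E_h = m_e e⁴/(4πε₀ℏ)² = 4.38 × 10⁻¹⁸ J
52.9 × 1.96 × 10⁹ / 4.38 × 10⁻¹⁸ = 2.36 × 10²⁸

2.36 × 10²⁸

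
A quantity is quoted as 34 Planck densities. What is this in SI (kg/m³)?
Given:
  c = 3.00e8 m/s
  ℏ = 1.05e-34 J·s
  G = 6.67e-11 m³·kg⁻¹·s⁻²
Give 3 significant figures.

1.77e98 kg/m³

One Planck density: ρ_P = c⁵/(ℏG²) = 5.20e96 kg/m³.
34 × 5.20e96 kg/m³ = 1.77e98 kg/m³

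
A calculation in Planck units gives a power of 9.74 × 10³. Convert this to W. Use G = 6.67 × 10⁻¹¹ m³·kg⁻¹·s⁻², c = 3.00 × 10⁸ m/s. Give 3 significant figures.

3.55 × 10⁵⁶ W

One Planck power: P_P = c⁵/G = 3.64 × 10⁵² W.
9.74 × 10³ × 3.64 × 10⁵² W = 3.55 × 10⁵⁶ W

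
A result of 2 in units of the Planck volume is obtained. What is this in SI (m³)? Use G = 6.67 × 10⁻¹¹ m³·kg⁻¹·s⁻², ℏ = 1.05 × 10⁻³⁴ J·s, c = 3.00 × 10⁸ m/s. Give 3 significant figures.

One Planck volume: V_P = (ℏG/c³)^(3/2) = 4.18 × 10⁻¹⁰⁵ m³.
2 × 4.18 × 10⁻¹⁰⁵ m³ = 8.36 × 10⁻¹⁰⁵ m³

8.36 × 10⁻¹⁰⁵ m³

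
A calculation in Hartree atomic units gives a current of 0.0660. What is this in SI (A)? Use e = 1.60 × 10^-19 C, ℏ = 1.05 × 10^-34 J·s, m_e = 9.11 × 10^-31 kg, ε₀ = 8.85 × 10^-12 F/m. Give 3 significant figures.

One atomic unit of electric current: I_au = e E_h/ℏ = m_e e⁵/((4πε₀)²ℏ³) = 6.67 × 10^-3 A.
0.0660 × 6.67 × 10^-3 A = 4.40 × 10^-4 A

4.40 × 10^-4 A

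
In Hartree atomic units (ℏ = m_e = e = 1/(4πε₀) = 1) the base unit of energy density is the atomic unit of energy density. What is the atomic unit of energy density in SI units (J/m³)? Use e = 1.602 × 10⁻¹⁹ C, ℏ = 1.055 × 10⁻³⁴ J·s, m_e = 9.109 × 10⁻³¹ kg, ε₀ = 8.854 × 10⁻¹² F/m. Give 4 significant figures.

2.929 × 10¹³ J/m³

u_au = E_h/a₀³ = m_e⁴e¹⁰/((4πε₀)⁵ℏ⁸)
E_h = 4.354 × 10⁻¹⁸ J
a₀ = 5.297 × 10⁻¹¹ m
E_h/a₀³ = 2.929 × 10¹³ J/m³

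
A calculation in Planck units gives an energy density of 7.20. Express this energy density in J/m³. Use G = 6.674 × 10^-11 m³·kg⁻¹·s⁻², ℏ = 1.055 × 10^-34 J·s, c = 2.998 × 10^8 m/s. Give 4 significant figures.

3.335 × 10^114 J/m³

One Planck energy density: u_P = c⁷/(ℏG²) = 4.632 × 10^113 J/m³.
7.20 × 4.632 × 10^113 J/m³ = 3.335 × 10^114 J/m³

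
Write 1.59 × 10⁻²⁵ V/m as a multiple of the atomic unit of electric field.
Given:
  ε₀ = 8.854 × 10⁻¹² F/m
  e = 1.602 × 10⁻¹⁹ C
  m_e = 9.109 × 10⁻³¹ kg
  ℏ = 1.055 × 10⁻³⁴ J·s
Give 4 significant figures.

atomic unit of electric field: E_au = E_h/(e a₀) = m_e²e⁵/((4πε₀)³ℏ⁴) = 5.131 × 10¹¹ V/m.
1.59 × 10⁻²⁵ / 5.131 × 10¹¹ = 3.099 × 10⁻³⁷

3.099 × 10⁻³⁷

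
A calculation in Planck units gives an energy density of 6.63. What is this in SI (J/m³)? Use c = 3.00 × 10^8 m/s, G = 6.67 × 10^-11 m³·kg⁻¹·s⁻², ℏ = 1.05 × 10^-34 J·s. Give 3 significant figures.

3.10 × 10^114 J/m³

One Planck energy density: u_P = c⁷/(ℏG²) = 4.68 × 10^113 J/m³.
6.63 × 4.68 × 10^113 J/m³ = 3.10 × 10^114 J/m³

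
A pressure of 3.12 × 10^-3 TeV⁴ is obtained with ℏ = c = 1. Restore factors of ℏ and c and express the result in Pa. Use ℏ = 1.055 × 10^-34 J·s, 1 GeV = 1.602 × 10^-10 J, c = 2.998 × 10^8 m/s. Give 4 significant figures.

Pressure is [E]/[L]³ = [E]⁴/(ℏc)³.
1 GeV⁴ → 1/(ℏc)³ × (1 GeV in J)⁴ = 2.082 × 10^37 Pa.
Convert the energy scale: 3.12 × 10^-3 TeV⁴ = 3.12 × 10^9 GeV⁴.
Result: 3.12 × 10^9 × 2.082 × 10^37 = 6.495 × 10^46 Pa.

6.495 × 10^46 Pa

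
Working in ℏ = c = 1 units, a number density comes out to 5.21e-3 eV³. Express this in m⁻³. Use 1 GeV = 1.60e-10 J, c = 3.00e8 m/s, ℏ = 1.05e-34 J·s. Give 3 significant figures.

Number density is [L]⁻³ = [E]³/(ℏc)³.
1 GeV³ → 1/(ℏc)³ × (1 GeV in J)³ = 1.31e47 m⁻³.
Convert the energy scale: 5.21e-3 eV³ = 5.21e-30 GeV³.
Result: 5.21e-30 × 1.31e47 = 6.83e17 m⁻³.

6.83e17 m⁻³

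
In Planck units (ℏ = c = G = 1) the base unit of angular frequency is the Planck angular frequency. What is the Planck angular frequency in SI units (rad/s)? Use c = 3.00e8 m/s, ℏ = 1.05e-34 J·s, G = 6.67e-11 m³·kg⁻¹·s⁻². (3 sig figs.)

1.86e43 rad/s

ω_P = √(c⁵/(ℏG))
  = √(3.47e86)
  = 1.86e43 rad/s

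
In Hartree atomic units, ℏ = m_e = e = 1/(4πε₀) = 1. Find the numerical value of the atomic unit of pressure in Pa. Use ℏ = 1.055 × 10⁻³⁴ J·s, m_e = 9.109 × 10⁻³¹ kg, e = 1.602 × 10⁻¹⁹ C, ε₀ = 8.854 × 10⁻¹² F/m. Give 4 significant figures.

The unique combination of the constants set to 1 with dimensions of pressure is P_au = E_h/a₀³ = m_e⁴e¹⁰/((4πε₀)⁵ℏ⁸).
E_h = 4.354 × 10⁻¹⁸ J
a₀ = 5.297 × 10⁻¹¹ m
E_h/a₀³ = 2.929 × 10¹³ Pa

2.929 × 10¹³ Pa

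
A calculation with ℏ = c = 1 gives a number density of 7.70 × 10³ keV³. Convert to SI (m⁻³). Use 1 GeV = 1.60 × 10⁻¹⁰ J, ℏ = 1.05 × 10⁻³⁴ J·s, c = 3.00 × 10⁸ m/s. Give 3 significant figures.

1.01 × 10³³ m⁻³

Number density is [L]⁻³ = [E]³/(ℏc)³.
1 GeV³ → 1/(ℏc)³ × (1 GeV in J)³ = 1.31 × 10⁴⁷ m⁻³.
Convert the energy scale: 7.70 × 10³ keV³ = 7.70 × 10⁻¹⁵ GeV³.
Result: 7.70 × 10⁻¹⁵ × 1.31 × 10⁴⁷ = 1.01 × 10³³ m⁻³.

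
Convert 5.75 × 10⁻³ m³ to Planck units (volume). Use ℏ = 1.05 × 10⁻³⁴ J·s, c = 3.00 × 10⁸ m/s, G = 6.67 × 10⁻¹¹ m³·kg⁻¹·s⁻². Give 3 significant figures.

Planck volume: V_P = (ℏG/c³)^(3/2) = 4.18 × 10⁻¹⁰⁵ m³.
5.75 × 10⁻³ / 4.18 × 10⁻¹⁰⁵ = 1.38 × 10¹⁰²

1.38 × 10¹⁰²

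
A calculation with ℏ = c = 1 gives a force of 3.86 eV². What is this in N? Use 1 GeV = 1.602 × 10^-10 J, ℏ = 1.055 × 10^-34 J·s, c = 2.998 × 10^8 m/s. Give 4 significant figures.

3.132 × 10^-12 N

Force is [E]/[L] = [E]²/(ℏc); restore (ℏc)⁻¹.
1 GeV² → 1/(ℏc) × (1 GeV in J)² = 8.114 × 10^5 N.
Convert the energy scale: 3.86 eV² = 3.86 × 10^-18 GeV².
Result: 3.86 × 10^-18 × 8.114 × 10^5 = 3.132 × 10^-12 N.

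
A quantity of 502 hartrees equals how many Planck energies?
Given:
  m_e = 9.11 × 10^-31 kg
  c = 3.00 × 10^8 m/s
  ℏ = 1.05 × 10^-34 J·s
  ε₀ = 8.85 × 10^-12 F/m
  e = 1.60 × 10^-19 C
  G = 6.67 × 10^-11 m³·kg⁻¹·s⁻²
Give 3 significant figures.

hartree: E_h = m_e e⁴/(4πε₀ℏ)² = 4.38 × 10^-18 J
Planck energy: E_P = √(ℏc⁵/G) = 1.96 × 10^9 J
502 × 4.38 × 10^-18 / 1.96 × 10^9 = 1.12 × 10^-24

1.12 × 10^-24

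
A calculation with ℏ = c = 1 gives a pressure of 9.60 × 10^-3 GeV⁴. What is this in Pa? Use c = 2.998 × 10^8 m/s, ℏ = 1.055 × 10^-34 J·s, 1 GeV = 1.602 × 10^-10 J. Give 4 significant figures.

1.998 × 10^35 Pa

Pressure is [E]/[L]³ = [E]⁴/(ℏc)³.
1 GeV⁴ → 1/(ℏc)³ × (1 GeV in J)⁴ = 2.082 × 10^37 Pa.
Result: 9.60 × 10^-3 × 2.082 × 10^37 = 1.998 × 10^35 Pa.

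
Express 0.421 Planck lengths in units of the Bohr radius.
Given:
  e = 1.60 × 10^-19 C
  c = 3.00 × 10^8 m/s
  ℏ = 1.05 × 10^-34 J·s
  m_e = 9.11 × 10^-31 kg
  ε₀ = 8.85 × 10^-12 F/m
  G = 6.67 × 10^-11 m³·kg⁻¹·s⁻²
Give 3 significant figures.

Planck length: ℓ_P = √(ℏG/c³) = 1.61 × 10^-35 m
Bohr radius: a₀ = 4πε₀ℏ²/(m_e e²) = 5.26 × 10^-11 m
0.421 × 1.61 × 10^-35 / 5.26 × 10^-11 = 1.29 × 10^-25

1.29 × 10^-25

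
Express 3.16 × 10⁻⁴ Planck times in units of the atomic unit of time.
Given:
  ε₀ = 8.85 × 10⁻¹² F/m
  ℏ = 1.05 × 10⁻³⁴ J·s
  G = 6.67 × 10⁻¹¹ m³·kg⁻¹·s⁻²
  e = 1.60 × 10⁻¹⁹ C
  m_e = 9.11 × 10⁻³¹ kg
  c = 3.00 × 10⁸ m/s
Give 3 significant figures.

Planck time: t_P = √(ℏG/c⁵) = 5.37 × 10⁻⁴⁴ s
atomic unit of time: τ_au = (4πε₀)²ℏ³/(m_e e⁴) = 2.40 × 10⁻¹⁷ s
3.16 × 10⁻⁴ × 5.37 × 10⁻⁴⁴ / 2.40 × 10⁻¹⁷ = 7.07 × 10⁻³¹

7.07 × 10⁻³¹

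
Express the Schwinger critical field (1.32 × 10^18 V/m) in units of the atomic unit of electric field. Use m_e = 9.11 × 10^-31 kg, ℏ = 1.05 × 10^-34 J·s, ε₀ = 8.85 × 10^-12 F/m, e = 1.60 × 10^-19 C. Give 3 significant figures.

2.54 × 10^6

atomic unit of electric field: E_au = E_h/(e a₀) = m_e²e⁵/((4πε₀)³ℏ⁴) = 5.20 × 10^11 V/m.
1.32 × 10^18 / 5.20 × 10^11 = 2.54 × 10^6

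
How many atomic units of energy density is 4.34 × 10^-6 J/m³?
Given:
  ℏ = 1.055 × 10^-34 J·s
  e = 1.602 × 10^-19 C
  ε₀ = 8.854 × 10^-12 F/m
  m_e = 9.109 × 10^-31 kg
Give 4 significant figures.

atomic unit of energy density: u_au = E_h/a₀³ = m_e⁴e¹⁰/((4πε₀)⁵ℏ⁸) = 2.929 × 10^13 J/m³.
4.34 × 10^-6 / 2.929 × 10^13 = 1.482 × 10^-19

1.482 × 10^-19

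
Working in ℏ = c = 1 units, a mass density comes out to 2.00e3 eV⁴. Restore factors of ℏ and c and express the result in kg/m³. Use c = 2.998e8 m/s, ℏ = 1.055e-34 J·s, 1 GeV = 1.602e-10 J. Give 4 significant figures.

Mass density is [E]/(c²[L]³) = [E]⁴/(ℏ³c⁵).
1 GeV⁴ → 1/(ℏ³c⁵) × (1 GeV in J)⁴ = 2.316e20 kg/m³.
Convert the energy scale: 2.00e3 eV⁴ = 2.00e-33 GeV⁴.
Result: 2.00e-33 × 2.316e20 = 4.632e-13 kg/m³.

4.632e-13 kg/m³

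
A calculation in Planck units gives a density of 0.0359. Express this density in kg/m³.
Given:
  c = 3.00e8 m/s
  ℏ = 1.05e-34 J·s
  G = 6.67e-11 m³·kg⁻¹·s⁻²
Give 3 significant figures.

One Planck density: ρ_P = c⁵/(ℏG²) = 5.20e96 kg/m³.
0.0359 × 5.20e96 kg/m³ = 1.87e95 kg/m³

1.87e95 kg/m³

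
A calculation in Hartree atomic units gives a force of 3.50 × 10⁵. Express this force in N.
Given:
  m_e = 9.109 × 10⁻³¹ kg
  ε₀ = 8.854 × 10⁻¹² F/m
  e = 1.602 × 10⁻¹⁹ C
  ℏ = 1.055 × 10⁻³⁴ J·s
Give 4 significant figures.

One atomic unit of force: F_au = E_h/a₀ = m_e²e⁶/((4πε₀)³ℏ⁴) = 8.220 × 10⁻⁸ N.
3.50 × 10⁵ × 8.220 × 10⁻⁸ N = 0.02877 N

0.02877 N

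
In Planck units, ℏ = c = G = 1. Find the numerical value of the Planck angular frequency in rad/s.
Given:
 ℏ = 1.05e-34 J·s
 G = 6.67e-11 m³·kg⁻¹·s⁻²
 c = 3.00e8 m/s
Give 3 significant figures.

1.86e43 rad/s

From ℏ = c = G = 1 the angular frequency scale is ω_P = √(c⁵/(ℏG)).
  = √(3.47e86)
  = 1.86e43 rad/s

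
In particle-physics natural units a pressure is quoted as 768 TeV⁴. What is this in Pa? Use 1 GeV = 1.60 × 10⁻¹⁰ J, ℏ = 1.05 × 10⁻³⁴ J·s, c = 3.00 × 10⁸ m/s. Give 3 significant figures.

1.61 × 10⁵² Pa

Pressure is [E]/[L]³ = [E]⁴/(ℏc)³.
1 GeV⁴ → 1/(ℏc)³ × (1 GeV in J)⁴ = 2.10 × 10³⁷ Pa.
Convert the energy scale: 768 TeV⁴ = 7.68 × 10¹⁴ GeV⁴.
Result: 7.68 × 10¹⁴ × 2.10 × 10³⁷ = 1.61 × 10⁵² Pa.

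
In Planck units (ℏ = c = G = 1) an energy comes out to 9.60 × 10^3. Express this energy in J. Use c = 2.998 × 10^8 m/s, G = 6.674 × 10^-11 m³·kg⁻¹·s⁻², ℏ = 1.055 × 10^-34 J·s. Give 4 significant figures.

1.878 × 10^13 J

One Planck energy: E_P = √(ℏc⁵/G) = 1.957 × 10^9 J.
9.60 × 10^3 × 1.957 × 10^9 J = 1.878 × 10^13 J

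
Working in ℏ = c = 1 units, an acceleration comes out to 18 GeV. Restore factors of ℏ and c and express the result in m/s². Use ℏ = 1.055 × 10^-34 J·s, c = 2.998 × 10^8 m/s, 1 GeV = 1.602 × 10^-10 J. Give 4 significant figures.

Acceleration is [L]/[T]² = c·[E]/ℏ.
1 GeV → c/ℏ × (1 GeV in J) = 4.552 × 10^32 m/s².
Result: 18 × 4.552 × 10^32 = 8.194 × 10^33 m/s².

8.194 × 10^33 m/s²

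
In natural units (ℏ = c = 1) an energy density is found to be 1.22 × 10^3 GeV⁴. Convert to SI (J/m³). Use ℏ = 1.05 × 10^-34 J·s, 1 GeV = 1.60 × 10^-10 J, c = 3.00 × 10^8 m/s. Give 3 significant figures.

[E]/[L]³ = [E]⁴/(ℏc)³; restore (ℏc)⁻³.
1 GeV⁴ → 1/(ℏc)³ × (1 GeV in J)⁴ = 2.10 × 10^37 J/m³.
Result: 1.22 × 10^3 × 2.10 × 10^37 = 2.56 × 10^40 J/m³.

2.56 × 10^40 J/m³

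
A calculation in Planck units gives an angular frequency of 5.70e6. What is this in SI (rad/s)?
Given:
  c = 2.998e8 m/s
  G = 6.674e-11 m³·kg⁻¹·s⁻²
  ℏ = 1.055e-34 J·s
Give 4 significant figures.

1.057e50 rad/s

One Planck angular frequency: ω_P = √(c⁵/(ℏG)) = 1.855e43 rad/s.
5.70e6 × 1.855e43 rad/s = 1.057e50 rad/s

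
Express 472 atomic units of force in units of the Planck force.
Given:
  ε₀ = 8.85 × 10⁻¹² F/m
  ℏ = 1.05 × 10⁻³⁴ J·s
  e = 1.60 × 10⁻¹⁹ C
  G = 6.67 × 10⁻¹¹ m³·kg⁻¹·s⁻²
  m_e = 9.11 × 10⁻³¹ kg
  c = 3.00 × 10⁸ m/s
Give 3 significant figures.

atomic unit of force: F_au = E_h/a₀ = m_e²e⁶/((4πε₀)³ℏ⁴) = 8.33 × 10⁻⁸ N
Planck force: F_P = c⁴/G = 1.21 × 10⁴⁴ N
472 × 8.33 × 10⁻⁸ / 1.21 × 10⁴⁴ = 3.24 × 10⁻⁴⁹

3.24 × 10⁻⁴⁹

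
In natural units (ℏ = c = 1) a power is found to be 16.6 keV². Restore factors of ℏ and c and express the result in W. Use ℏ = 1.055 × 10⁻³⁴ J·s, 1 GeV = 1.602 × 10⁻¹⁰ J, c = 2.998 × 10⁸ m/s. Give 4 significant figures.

4.038 × 10³ W

Power is [E]/[T] = [E]²/ℏ.
1 GeV² → 1/ℏ × (1 GeV in J)² = 2.433 × 10¹⁴ W.
Convert the energy scale: 16.6 keV² = 1.66 × 10⁻¹¹ GeV².
Result: 1.66 × 10⁻¹¹ × 2.433 × 10¹⁴ = 4.038 × 10³ W.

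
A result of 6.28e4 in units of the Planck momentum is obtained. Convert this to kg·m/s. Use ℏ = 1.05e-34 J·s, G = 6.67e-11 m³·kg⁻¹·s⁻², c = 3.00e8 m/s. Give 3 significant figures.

One Planck momentum: p_P = √(ℏc³/G) = 6.52 kg·m/s.
6.28e4 × 6.52 kg·m/s = 4.09e5 kg·m/s

4.09e5 kg·m/s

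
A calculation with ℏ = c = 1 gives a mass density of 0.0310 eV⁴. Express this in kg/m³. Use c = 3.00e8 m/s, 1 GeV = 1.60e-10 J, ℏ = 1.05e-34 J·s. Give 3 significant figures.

Mass density is [E]/(c²[L]³) = [E]⁴/(ℏ³c⁵).
1 GeV⁴ → 1/(ℏ³c⁵) × (1 GeV in J)⁴ = 2.33e20 kg/m³.
Convert the energy scale: 0.0310 eV⁴ = 3.10e-38 GeV⁴.
Result: 3.10e-38 × 2.33e20 = 7.22e-18 kg/m³.

7.22e-18 kg/m³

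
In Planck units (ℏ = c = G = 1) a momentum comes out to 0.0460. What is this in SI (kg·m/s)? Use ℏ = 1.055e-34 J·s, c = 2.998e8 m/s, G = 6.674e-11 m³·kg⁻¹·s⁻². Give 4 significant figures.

0.3002 kg·m/s

One Planck momentum: p_P = √(ℏc³/G) = 6.527 kg·m/s.
0.0460 × 6.527 kg·m/s = 0.3002 kg·m/s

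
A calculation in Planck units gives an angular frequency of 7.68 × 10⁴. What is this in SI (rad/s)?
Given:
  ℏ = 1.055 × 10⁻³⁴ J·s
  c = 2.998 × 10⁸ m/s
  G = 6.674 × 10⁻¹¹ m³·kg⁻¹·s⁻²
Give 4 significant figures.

1.424 × 10⁴⁸ rad/s

One Planck angular frequency: ω_P = √(c⁵/(ℏG)) = 1.855 × 10⁴³ rad/s.
7.68 × 10⁴ × 1.855 × 10⁴³ rad/s = 1.424 × 10⁴⁸ rad/s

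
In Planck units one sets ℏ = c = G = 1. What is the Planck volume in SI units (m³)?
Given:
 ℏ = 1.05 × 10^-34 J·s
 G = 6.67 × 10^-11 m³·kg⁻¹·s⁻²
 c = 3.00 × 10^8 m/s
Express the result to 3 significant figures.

4.18 × 10^-105 m³

V_P = (ℏG/c³)^(3/2)
  = √(1.75 × 10^-209)
  = 4.18 × 10^-105 m³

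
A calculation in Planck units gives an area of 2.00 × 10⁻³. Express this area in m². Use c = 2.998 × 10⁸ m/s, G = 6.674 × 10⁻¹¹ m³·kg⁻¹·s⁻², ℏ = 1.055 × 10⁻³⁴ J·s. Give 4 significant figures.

One Planck area: A_P = ℏG/c³ = 2.613 × 10⁻⁷⁰ m².
2.00 × 10⁻³ × 2.613 × 10⁻⁷⁰ m² = 5.226 × 10⁻⁷³ m²

5.226 × 10⁻⁷³ m²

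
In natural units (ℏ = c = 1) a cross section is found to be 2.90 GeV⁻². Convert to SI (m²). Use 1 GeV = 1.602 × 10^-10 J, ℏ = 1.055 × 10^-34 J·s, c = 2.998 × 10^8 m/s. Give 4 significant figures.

1.130 × 10^-31 m²

Area is [L]² = [E]⁻²·(ℏc)²; restore (ℏc)².
1 GeV⁻² → (ℏc)² × (1 GeV in J)⁻² = 3.898 × 10^-32 m².
Result: 2.90 × 3.898 × 10^-32 = 1.130 × 10^-31 m².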